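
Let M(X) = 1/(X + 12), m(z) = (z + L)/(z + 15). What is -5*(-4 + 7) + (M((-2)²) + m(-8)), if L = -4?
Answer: -1865/112 ≈ -16.652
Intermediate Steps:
m(z) = (-4 + z)/(15 + z) (m(z) = (z - 4)/(z + 15) = (-4 + z)/(15 + z))
M(X) = 1/(12 + X)
-5*(-4 + 7) + (M((-2)²) + m(-8)) = -5*(-4 + 7) + (1/(12 + (-2)²) + (-4 - 8)/(15 - 8)) = -5*3 + (1/(12 + 4) - 12/7) = -15 + (1/16 + (⅐)*(-12)) = -15 + (1/16 - 12/7) = -15 - 185/112 = -1865/112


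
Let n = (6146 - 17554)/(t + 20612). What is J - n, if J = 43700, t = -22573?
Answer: 85684292/1961 ≈ 43694.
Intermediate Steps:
n = 11408/1961 (n = (6146 - 17554)/(-22573 + 20612) = -11408/(-1961) = -11408*(-1/1961) = 11408/1961 ≈ 5.8174)
J - n = 43700 - 1*11408/1961 = 43700 - 11408/1961 = 85684292/1961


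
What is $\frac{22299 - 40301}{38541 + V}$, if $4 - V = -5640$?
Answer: $- \frac{18002}{44185} \approx -0.40742$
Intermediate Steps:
$V = 5644$ ($V = 4 - -5640 = 4 + 5640 = 5644$)
$\frac{22299 - 40301}{38541 + V} = \frac{22299 - 40301}{38541 + 5644} = - \frac{18002}{44185}$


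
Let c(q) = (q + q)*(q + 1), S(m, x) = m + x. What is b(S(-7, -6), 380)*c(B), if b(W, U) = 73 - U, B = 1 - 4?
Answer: -3684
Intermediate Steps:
B = -3
c(q) = 2*q*(1 + q) (c(q) = (2*q)*(1 + q) = 2*q*(1 + q))
b(S(-7, -6), 380)*c(B) = (73 - 1*380)*(2*(-3)*(1 - 3)) = (73 - 380)*(2*(-3)*(-2)) = -307*12 = -3684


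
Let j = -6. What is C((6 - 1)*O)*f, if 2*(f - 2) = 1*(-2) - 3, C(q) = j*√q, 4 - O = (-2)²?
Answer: 0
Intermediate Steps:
O = 0 (O = 4 - 1*(-2)² = 4 - 1*4 = 4 - 4 = 0)
C(q) = -6*√q
f = -½ (f = 2 + (1*(-2) - 3)/2 = 2 + (-2 - 3)/2 = 2 + (½)*(-5) = 2 - 5/2 = -½ ≈ -0.50000)
C((6 - 1)*O)*f = -6*√((6 - 1)*0)*(-½) = -6*√(5*0)*(-½) = -6*√0*(-½) = -6*0*(-½) = 0*(-½) = 0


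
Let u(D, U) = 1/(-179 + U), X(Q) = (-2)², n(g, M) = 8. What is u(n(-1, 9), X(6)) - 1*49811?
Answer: -8716926/175 ≈ -49811.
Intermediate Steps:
X(Q) = 4
u(n(-1, 9), X(6)) - 1*49811 = 1/(-179 + 4) - 1*49811 = 1/(-175) - 49811 = -1/175 - 49811 = -8716926/175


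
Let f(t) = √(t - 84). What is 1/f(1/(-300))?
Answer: -10*I*√75603/25201 ≈ -0.10911*I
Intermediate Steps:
f(t) = √(-84 + t)
1/f(1/(-300)) = 1/(√(-84 + 1/(-300))) = 1/(√(-84 - 1/300)) = 1/(√(-25201/300)) = 1/(I*√75603/30) = -10*I*√75603/25201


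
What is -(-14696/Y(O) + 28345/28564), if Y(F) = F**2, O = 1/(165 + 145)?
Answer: 40340525850055/28564 ≈ 1.4123e+9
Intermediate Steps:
O = 1/310 ≈ 0.0032258
-(-14696/Y(O) + 28345/28564) = -(-14696/((1/310)**2) + 28345/28564) = -(-14696/1/96100 + 28345*(1/28564)) = -(-14696*96100 + 28345/28564) = -(-1412285600 + 28345/28564) = -1*(-40340525850055/28564) = 40340525850055/28564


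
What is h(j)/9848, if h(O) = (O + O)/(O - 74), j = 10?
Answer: -5/157568 ≈ -3.1732e-5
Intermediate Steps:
h(O) = 2*O/(-74 + O) (h(O) = (2*O)/(-74 + O) = 2*O/(-74 + O))
h(j)/9848 = (2*10/(-74 + 10))/9848 = (2*10/(-64))*(1/9848) = (2*10*(-1/64))*(1/9848) = -5/16*1/9848 = -5/157568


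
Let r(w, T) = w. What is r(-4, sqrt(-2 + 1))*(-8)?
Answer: 32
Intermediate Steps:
r(-4, sqrt(-2 + 1))*(-8) = -4*(-8) = 32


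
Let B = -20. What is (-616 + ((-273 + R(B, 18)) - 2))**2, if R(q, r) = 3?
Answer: 788544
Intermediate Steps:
(-616 + ((-273 + R(B, 18)) - 2))**2 = (-616 + ((-273 + 3) - 2))**2 = (-616 + (-270 - 2))**2 = (-616 - 272)**2 = (-888)**2 = 788544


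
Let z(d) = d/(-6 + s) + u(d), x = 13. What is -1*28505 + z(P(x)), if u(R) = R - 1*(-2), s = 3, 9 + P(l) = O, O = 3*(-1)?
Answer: -28511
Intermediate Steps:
O = -3
P(l) = -12 (P(l) = -9 - 3 = -12)
u(R) = 2 + R (u(R) = R + 2 = 2 + R)
z(d) = 2 + 2*d/3 (z(d) = d/(-6 + 3) + (2 + d) = d/(-3) + (2 + d) = d*(-1/3) + (2 + d) = -d/3 + (2 + d) = 2 + 2*d/3)
-1*28505 + z(P(x)) = -1*28505 + (2 + (2/3)*(-12)) = -28505 + (2 - 8) = -28505 - 6 = -28511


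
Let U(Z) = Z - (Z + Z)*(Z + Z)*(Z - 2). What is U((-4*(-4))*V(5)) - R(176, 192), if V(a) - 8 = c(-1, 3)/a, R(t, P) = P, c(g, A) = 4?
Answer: -1375836416/125 ≈ -1.1007e+7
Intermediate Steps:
V(a) = 8 + 4/a
U(Z) = Z - 4*Z**2*(-2 + Z) (U(Z) = Z - (2*Z)*(2*Z)*(-2 + Z) = Z - 4*Z**2*(-2 + Z))
U((-4*(-4))*V(5)) - R(176, 192) = ((-4*(-4))*(8 + 4/5))*(1 - 4*256*(8 + 4/5)**2 + 8*((-4*(-4))*(8 + 4/5))) - 1*192 = (16*(8 + 4*(1/5)))*(1 - 4*256*(8 + 4*(1/5))**2 + 8*(16*(8 + 4*(1/5)))) - 192 = (16*(8 + 4/5))*(1 - 4*256*(8 + 4/5)**2 + 8*(16*(8 + 4/5))) - 192 = (16*(44/5))*(1 - 4*(16*(44/5))**2 + 8*(16*(44/5))) - 192 = 704*(1 - 4*(704/5)**2 + 8*(704/5))/5 - 192 = 704*(1 - 4*495616/25 + 5632/5)/5 - 192 = 704*(1 - 1982464/25 + 5632/5)/5 - 192 = (704/5)*(-1954279/25) - 192 = -1375812416/125 - 192 = -1375836416/125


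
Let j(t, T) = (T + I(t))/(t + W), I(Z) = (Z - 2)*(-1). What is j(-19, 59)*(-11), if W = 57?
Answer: -440/19 ≈ -23.158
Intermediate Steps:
I(Z) = 2 - Z (I(Z) = (-2 + Z)*(-1) = 2 - Z)
j(t, T) = (2 + T - t)/(57 + t) (j(t, T) = (T + (2 - t))/(t + 57) = (2 + T - t)/(57 + t))
j(-19, 59)*(-11) = ((2 + 59 - 1*(-19))/(57 - 19))*(-11) = ((2 + 59 + 19)/38)*(-11) = ((1/38)*80)*(-11) = (40/19)*(-11) = -440/19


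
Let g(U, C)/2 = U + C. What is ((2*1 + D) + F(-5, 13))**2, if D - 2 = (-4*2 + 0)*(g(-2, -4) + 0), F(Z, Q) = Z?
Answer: 9025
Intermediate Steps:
g(U, C) = 2*C + 2*U (g(U, C) = 2*(U + C) = 2*(C + U) = 2*C + 2*U)
D = 98 (D = 2 + (-4*2 + 0)*((2*(-4) + 2*(-2)) + 0) = 2 + (-8 + 0)*((-8 - 4) + 0) = 2 - 8*(-12 + 0) = 2 - 8*(-12) = 2 + 96 = 98)
((2*1 + D) + F(-5, 13))**2 = ((2*1 + 98) - 5)**2 = ((2 + 98) - 5)**2 = (100 - 5)**2 = 95**2 = 9025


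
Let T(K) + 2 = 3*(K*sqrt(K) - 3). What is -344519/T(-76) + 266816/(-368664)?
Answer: 6124368041/26009936445 - 22442952*I*sqrt(19)/564415 ≈ 0.23546 - 173.32*I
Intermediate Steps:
T(K) = -11 + 3*K**(3/2) (T(K) = -2 + 3*(K*sqrt(K) - 3) = -2 + 3*(K**(3/2) - 3) = -2 + 3*(-3 + K**(3/2)) = -2 + (-9 + 3*K**(3/2)) = -11 + 3*K**(3/2))
-344519/T(-76) + 266816/(-368664) = -344519/(-11 + 3*(-76)**(3/2)) + 266816/(-368664) = -344519/(-11 + 3*(-152*I*sqrt(19))) + 266816*(-1/368664) = -344519/(-11 - 456*I*sqrt(19)) - 33352/46083 = -33352/46083 - 344519/(-11 - 456*I*sqrt(19))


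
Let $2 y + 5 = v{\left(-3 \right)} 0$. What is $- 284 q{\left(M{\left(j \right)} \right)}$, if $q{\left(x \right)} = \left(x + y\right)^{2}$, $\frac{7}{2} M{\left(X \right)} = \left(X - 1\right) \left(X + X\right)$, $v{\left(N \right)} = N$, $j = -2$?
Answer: $- \frac{11999}{49} \approx -244.88$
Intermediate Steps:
$M{\left(X \right)} = \frac{4 X \left(-1 + X\right)}{7}$ ($M{\left(X \right)} = \frac{2 \left(X - 1\right) \left(X + X\right)}{7} = \frac{2 \left(-1 + X\right) 2 X}{7} = \frac{2 \cdot 2 X \left(-1 + X\right)}{7} = \frac{4 X \left(-1 + X\right)}{7}$)
$y = - \frac{5}{2}$ ($y = - \frac{5}{2} + \frac{\left(-3\right) 0}{2} = - \frac{5}{2} + \frac{1}{2} \cdot 0 = - \frac{5}{2} + 0 = - \frac{5}{2} \approx -2.5$)
$q{\left(x \right)} = \left(- \frac{5}{2} + x\right)^{2}$ ($q{\left(x \right)} = \left(x - \frac{5}{2}\right)^{2} = \left(- \frac{5}{2} + x\right)^{2}$)
$- 284 q{\left(M{\left(j \right)} \right)} = - 284 \frac{\left(-5 + 2 \cdot \frac{4}{7} \left(-2\right) \left(-1 - 2\right)\right)^{2}}{4} = - 284 \frac{\left(-5 + 2 \cdot \frac{4}{7} \left(-2\right) \left(-3\right)\right)^{2}}{4} = - 284 \frac{\left(-5 + 2 \cdot \frac{24}{7}\right)^{2}}{4} = - 284 \frac{\left(-5 + \frac{48}{7}\right)^{2}}{4} = - 284 \frac{\left(\frac{13}{7}\right)^{2}}{4} = - 284 \cdot \frac{1}{4} \cdot \frac{169}{49} = \left(-284\right) \frac{169}{196} = - \frac{11999}{49}$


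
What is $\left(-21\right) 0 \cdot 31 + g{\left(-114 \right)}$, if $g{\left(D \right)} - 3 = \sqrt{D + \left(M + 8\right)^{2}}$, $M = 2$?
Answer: $3 + i \sqrt{14} \approx 3.0 + 3.7417 i$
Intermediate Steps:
$g{\left(D \right)} = 3 + \sqrt{100 + D}$ ($g{\left(D \right)} = 3 + \sqrt{D + \left(2 + 8\right)^{2}} = 3 + \sqrt{D + 10^{2}} = 3 + \sqrt{D + 100} = 3 + \sqrt{100 + D}$)
$\left(-21\right) 0 \cdot 31 + g{\left(-114 \right)} = \left(-21\right) 0 \cdot 31 + \left(3 + \sqrt{100 - 114}\right) = 0 \cdot 31 + \left(3 + \sqrt{-14}\right) = 0 + \left(3 + i \sqrt{14}\right) = 3 + i \sqrt{14}$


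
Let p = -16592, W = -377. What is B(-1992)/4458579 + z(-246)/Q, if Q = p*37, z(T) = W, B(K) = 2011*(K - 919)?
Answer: -3592126023701/2737139482416 ≈ -1.3124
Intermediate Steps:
B(K) = -1848109 + 2011*K (B(K) = 2011*(-919 + K) = -1848109 + 2011*K)
z(T) = -377
Q = -613904 (Q = -16592*37 = -613904)
B(-1992)/4458579 + z(-246)/Q = (-1848109 + 2011*(-1992))/4458579 - 377/(-613904) = (-1848109 - 4005912)*(1/4458579) - 377*(-1/613904) = -5854021*1/4458579 + 377/613904 = -5854021/4458579 + 377/613904 = -3592126023701/2737139482416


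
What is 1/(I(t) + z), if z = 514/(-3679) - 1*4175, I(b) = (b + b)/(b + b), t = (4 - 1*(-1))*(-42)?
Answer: -3679/15356660 ≈ -0.00023957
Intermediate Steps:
t = -210 (t = (4 + 1)*(-42) = 5*(-42) = -210)
I(b) = 1 (I(b) = (2*b)/((2*b)) = (2*b)*(1/(2*b)) = 1)
z = -15360339/3679 (z = 514*(-1/3679) - 4175 = -514/3679 - 4175 = -15360339/3679 ≈ -4175.1)
1/(I(t) + z) = 1/(1 - 15360339/3679) = 1/(-15356660/3679) = -3679/15356660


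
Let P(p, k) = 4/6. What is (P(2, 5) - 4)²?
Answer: 100/9 ≈ 11.111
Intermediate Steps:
P(p, k) = ⅔ (P(p, k) = 4*(⅙) = ⅔)
(P(2, 5) - 4)² = (⅔ - 4)² = (-10/3)² = 100/9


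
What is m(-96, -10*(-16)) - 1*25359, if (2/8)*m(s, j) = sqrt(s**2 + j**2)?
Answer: -25359 + 128*sqrt(34) ≈ -24613.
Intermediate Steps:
m(s, j) = 4*sqrt(j**2 + s**2) (m(s, j) = 4*sqrt(s**2 + j**2) = 4*sqrt(j**2 + s**2))
m(-96, -10*(-16)) - 1*25359 = 4*sqrt((-10*(-16))**2 + (-96)**2) - 1*25359 = 4*sqrt(160**2 + 9216) - 25359 = 4*sqrt(25600 + 9216) - 25359 = 4*sqrt(34816) - 25359 = 4*(32*sqrt(34)) - 25359 = 128*sqrt(34) - 25359 = -25359 + 128*sqrt(34)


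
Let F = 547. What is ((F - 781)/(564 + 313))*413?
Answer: -96642/877 ≈ -110.20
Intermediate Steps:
((F - 781)/(564 + 313))*413 = ((547 - 781)/(564 + 313))*413 = -234/877*413 = -96642/877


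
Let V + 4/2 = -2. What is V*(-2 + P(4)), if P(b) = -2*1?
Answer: 16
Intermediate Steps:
P(b) = -2
V = -4 (V = -2 - 2 = -4)
V*(-2 + P(4)) = -4*(-2 - 2) = -4*(-4) = 16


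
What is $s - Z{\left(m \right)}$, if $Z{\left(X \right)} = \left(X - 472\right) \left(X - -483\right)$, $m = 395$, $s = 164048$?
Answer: $231654$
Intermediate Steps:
$Z{\left(X \right)} = \left(-472 + X\right) \left(483 + X\right)$ ($Z{\left(X \right)} = \left(-472 + X\right) \left(X + 483\right) = \left(-472 + X\right) \left(483 + X\right)$)
$s - Z{\left(m \right)} = 164048 - \left(-227976 + 395^{2} + 11 \cdot 395\right) = 164048 - \left(-227976 + 156025 + 4345\right) = 164048 - -67606 = 164048 + 67606 = 231654$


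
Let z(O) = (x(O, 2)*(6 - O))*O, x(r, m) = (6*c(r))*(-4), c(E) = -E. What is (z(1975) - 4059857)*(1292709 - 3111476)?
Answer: 335256949290081319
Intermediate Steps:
x(r, m) = 24*r (x(r, m) = (6*(-r))*(-4) = -6*r*(-4) = 24*r)
z(O) = 24*O²*(6 - O) (z(O) = ((24*O)*(6 - O))*O = (24*O*(6 - O))*O = 24*O²*(6 - O))
(z(1975) - 4059857)*(1292709 - 3111476) = (24*1975²*(6 - 1*1975) - 4059857)*(1292709 - 3111476) = (24*3900625*(6 - 1975) - 4059857)*(-1818767) = (24*3900625*(-1969) - 4059857)*(-1818767) = (-184327935000 - 4059857)*(-1818767) = -184331994857*(-1818767) = 335256949290081319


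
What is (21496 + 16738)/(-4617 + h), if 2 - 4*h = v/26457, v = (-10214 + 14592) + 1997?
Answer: -1348742584/162853779 ≈ -8.2819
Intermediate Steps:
v = 6375 (v = 4378 + 1997 = 6375)
h = 15513/35276 (h = 1/2 - 6375/(4*26457) = 1/2 - 1/4*2125/8819 = 1/2 - 2125/35276 = 15513/35276 ≈ 0.43976)
(21496 + 16738)/(-4617 + h) = (21496 + 16738)/(-4617 + 15513/35276) = 38234/(-162853779/35276) = 38234*(-35276/162853779) = -1348742584/162853779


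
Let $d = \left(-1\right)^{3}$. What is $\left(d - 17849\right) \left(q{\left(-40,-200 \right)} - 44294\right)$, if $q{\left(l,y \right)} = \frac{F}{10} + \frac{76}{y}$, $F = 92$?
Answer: $790490463$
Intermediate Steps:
$q{\left(l,y \right)} = \frac{46}{5} + \frac{76}{y}$ ($q{\left(l,y \right)} = \frac{92}{10} + \frac{76}{y} = 92 \cdot \frac{1}{10} + \frac{76}{y} = \frac{46}{5} + \frac{76}{y}$)
$d = -1$
$\left(d - 17849\right) \left(q{\left(-40,-200 \right)} - 44294\right) = \left(-1 - 17849\right) \left(\left(\frac{46}{5} + \frac{76}{-200}\right) - 44294\right) = - 17850 \left(\left(\frac{46}{5} + 76 \left(- \frac{1}{200}\right)\right) - 44294\right) = - 17850 \left(\left(\frac{46}{5} - \frac{19}{50}\right) - 44294\right) = - 17850 \left(\frac{441}{50} - 44294\right) = \left(-17850\right) \left(- \frac{2214259}{50}\right) = 790490463$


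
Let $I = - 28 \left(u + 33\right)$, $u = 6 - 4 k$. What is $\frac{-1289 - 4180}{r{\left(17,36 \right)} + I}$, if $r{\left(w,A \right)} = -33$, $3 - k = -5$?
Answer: $\frac{5469}{229} \approx 23.882$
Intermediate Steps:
$k = 8$ ($k = 3 - -5 = 3 + 5 = 8$)
$u = -26$ ($u = 6 - 32 = -26$)
$I = -196$ ($I = - 28 \left(-26 + 33\right) = \left(-28\right) 7 = -196$)
$\frac{-1289 - 4180}{r{\left(17,36 \right)} + I} = \frac{-1289 - 4180}{-33 - 196} = - \frac{5469}{-229} = \left(-5469\right) \left(- \frac{1}{229}\right) = \frac{5469}{229}$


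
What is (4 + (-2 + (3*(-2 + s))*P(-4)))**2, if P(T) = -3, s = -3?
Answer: 2209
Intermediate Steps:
(4 + (-2 + (3*(-2 + s))*P(-4)))**2 = (4 + (-2 + (3*(-2 - 3))*(-3)))**2 = (4 + (-2 + (3*(-5))*(-3)))**2 = (4 + (-2 - 15*(-3)))**2 = (4 + (-2 + 45))**2 = (4 + 43)**2 = 47**2 = 2209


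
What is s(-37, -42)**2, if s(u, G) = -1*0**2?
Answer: 0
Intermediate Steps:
s(u, G) = 0 (s(u, G) = -1*0 = 0)
s(-37, -42)**2 = 0**2 = 0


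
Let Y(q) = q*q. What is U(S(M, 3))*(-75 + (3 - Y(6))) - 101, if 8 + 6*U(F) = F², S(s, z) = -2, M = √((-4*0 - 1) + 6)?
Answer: -29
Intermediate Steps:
M = √5 (M = √((0 - 1) + 6) = √(-1 + 6) = √5 ≈ 2.2361)
U(F) = -4/3 + F²/6
Y(q) = q²
U(S(M, 3))*(-75 + (3 - Y(6))) - 101 = (-4/3 + (⅙)*(-2)²)*(-75 + (3 - 1*6²)) - 101 = (-4/3 + (⅙)*4)*(-75 + (3 - 1*36)) - 101 = (-4/3 + ⅔)*(-75 + (3 - 36)) - 101 = -2*(-75 - 33)/3 - 101 = -⅔*(-108) - 101 = 72 - 101 = -29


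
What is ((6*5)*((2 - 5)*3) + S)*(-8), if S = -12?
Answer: 2256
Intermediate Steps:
((6*5)*((2 - 5)*3) + S)*(-8) = ((6*5)*((2 - 5)*3) - 12)*(-8) = (30*(-3*3) - 12)*(-8) = (30*(-9) - 12)*(-8) = (-270 - 12)*(-8) = -282*(-8) = 2256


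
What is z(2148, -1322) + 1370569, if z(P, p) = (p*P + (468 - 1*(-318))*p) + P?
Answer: -2506031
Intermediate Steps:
z(P, p) = P + 786*p + P*p (z(P, p) = (P*p + (468 + 318)*p) + P = (P*p + 786*p) + P = (786*p + P*p) + P = P + 786*p + P*p)
z(2148, -1322) + 1370569 = (2148 + 786*(-1322) + 2148*(-1322)) + 1370569 = (2148 - 1039092 - 2839656) + 1370569 = -3876600 + 1370569 = -2506031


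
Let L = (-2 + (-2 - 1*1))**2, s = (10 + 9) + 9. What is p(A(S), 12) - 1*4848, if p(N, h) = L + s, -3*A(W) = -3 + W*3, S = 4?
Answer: -4795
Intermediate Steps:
s = 28 (s = 19 + 9 = 28)
A(W) = 1 - W (A(W) = -(-3 + W*3)/3 = -(-3 + 3*W)/3 = 1 - W)
L = 25 (L = (-2 + (-2 - 1))**2 = (-2 - 3)**2 = (-5)**2 = 25)
p(N, h) = 53 (p(N, h) = 25 + 28 = 53)
p(A(S), 12) - 1*4848 = 53 - 1*4848 = 53 - 4848 = -4795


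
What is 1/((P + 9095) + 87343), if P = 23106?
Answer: 1/119544 ≈ 8.3651e-6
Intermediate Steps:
1/((P + 9095) + 87343) = 1/((23106 + 9095) + 87343) = 1/(32201 + 87343) = 1/119544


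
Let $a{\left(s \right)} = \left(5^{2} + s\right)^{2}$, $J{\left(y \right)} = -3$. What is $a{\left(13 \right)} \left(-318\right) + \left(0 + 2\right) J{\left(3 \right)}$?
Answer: $-459198$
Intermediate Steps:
$a{\left(s \right)} = \left(25 + s\right)^{2}$
$a{\left(13 \right)} \left(-318\right) + \left(0 + 2\right) J{\left(3 \right)} = \left(25 + 13\right)^{2} \left(-318\right) + \left(0 + 2\right) \left(-3\right) = 38^{2} \left(-318\right) + 2 \left(-3\right) = 1444 \left(-318\right) - 6 = -459192 - 6 = -459198$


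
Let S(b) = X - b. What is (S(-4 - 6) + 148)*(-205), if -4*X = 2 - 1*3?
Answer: -129765/4 ≈ -32441.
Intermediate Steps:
X = ¼ (X = -(2 - 1*3)/4 = -(2 - 3)/4 = -¼*(-1) = ¼ ≈ 0.25000)
S(b) = ¼ - b
(S(-4 - 6) + 148)*(-205) = ((¼ - (-4 - 6)) + 148)*(-205) = ((¼ - 1*(-10)) + 148)*(-205) = ((¼ + 10) + 148)*(-205) = (41/4 + 148)*(-205) = (633/4)*(-205) = -129765/4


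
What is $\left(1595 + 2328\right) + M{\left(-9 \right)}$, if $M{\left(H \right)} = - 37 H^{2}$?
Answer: $926$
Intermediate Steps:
$\left(1595 + 2328\right) + M{\left(-9 \right)} = \left(1595 + 2328\right) - 37 \left(-9\right)^{2} = 3923 - 2997 = 926$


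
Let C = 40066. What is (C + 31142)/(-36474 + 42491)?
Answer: 71208/6017 ≈ 11.834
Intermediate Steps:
(C + 31142)/(-36474 + 42491) = (40066 + 31142)/(-36474 + 42491) = 71208/6017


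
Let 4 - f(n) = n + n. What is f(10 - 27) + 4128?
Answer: 4166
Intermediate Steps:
f(n) = 4 - 2*n (f(n) = 4 - (n + n) = 4 - 2*n)
f(10 - 27) + 4128 = (4 - 2*(10 - 27)) + 4128 = (4 - 2*(-17)) + 4128 = (4 + 34) + 4128 = 38 + 4128 = 4166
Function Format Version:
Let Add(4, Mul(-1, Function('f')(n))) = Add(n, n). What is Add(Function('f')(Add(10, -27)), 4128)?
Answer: 4166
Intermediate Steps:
Function('f')(n) = Add(4, Mul(-2, n)) (Function('f')(n) = Add(4, Mul(-1, Add(n, n))) = Add(4, Mul(-1, Mul(2, n))) = Add(4, Mul(-2, n)))
Add(Function('f')(Add(10, -27)), 4128) = Add(Add(4, Mul(-2, Add(10, -27))), 4128) = Add(Add(4, Mul(-2, -17)), 4128) = Add(Add(4, 34), 4128) = Add(38, 4128) = 4166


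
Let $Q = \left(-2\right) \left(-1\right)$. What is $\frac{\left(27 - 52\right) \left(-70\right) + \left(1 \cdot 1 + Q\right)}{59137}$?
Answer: $\frac{1753}{59137} \approx 0.029643$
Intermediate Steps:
$Q = 2$
$\frac{\left(27 - 52\right) \left(-70\right) + \left(1 \cdot 1 + Q\right)}{59137} = \frac{\left(27 - 52\right) \left(-70\right) + \left(1 \cdot 1 + 2\right)}{59137} = \left(\left(-25\right) \left(-70\right) + \left(1 + 2\right)\right) \frac{1}{59137} = \left(1750 + 3\right) \frac{1}{59137} = 1753 \cdot \frac{1}{59137} = \frac{1753}{59137}$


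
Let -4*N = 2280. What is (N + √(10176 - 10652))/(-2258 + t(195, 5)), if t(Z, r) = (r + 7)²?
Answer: 285/1057 - I*√119/1057 ≈ 0.26963 - 0.01032*I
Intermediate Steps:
N = -570 (N = -¼*2280 = -570)
t(Z, r) = (7 + r)²
(N + √(10176 - 10652))/(-2258 + t(195, 5)) = (-570 + √(10176 - 10652))/(-2258 + (7 + 5)²) = (-570 + √(-476))/(-2258 + 12²) = (-570 + 2*I*√119)/(-2258 + 144) = (-570 + 2*I*√119)/(-2114) = (-570 + 2*I*√119)*(-1/2114) = 285/1057 - I*√119/1057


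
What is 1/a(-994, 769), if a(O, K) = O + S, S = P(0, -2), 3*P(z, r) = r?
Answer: -3/2984 ≈ -0.0010054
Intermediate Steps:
P(z, r) = r/3
S = -⅔ (S = (⅓)*(-2) = -⅔ ≈ -0.66667)
a(O, K) = -⅔ + O (a(O, K) = O - ⅔ = -⅔ + O)
1/a(-994, 769) = 1/(-⅔ - 994) = 1/(-2984/3) = -3/2984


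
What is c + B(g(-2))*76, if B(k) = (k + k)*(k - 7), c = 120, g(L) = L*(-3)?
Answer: -792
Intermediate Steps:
g(L) = -3*L
B(k) = 2*k*(-7 + k) (B(k) = (2*k)*(-7 + k) = 2*k*(-7 + k))
c + B(g(-2))*76 = 120 + (2*(-3*(-2))*(-7 - 3*(-2)))*76 = 120 + (2*6*(-7 + 6))*76 = 120 + (2*6*(-1))*76 = 120 - 12*76 = 120 - 912 = -792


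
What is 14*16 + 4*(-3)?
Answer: 212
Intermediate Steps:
14*16 + 4*(-3) = 224 - 12 = 212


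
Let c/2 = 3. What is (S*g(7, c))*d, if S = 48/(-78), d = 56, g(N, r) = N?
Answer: -3136/13 ≈ -241.23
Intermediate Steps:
c = 6 (c = 2*3 = 6)
S = -8/13 (S = 48*(-1/78) = -8/13 ≈ -0.61539)
(S*g(7, c))*d = -8/13*7*56 = -56/13*56 = -3136/13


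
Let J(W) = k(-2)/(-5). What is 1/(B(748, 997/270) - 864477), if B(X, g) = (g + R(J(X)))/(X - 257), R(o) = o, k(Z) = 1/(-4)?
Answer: -265140/229207429759 ≈ -1.1568e-6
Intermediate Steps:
k(Z) = -¼
J(W) = 1/20 (J(W) = -¼/(-5) = -¼*(-⅕) = 1/20)
B(X, g) = (1/20 + g)/(-257 + X) (B(X, g) = (g + 1/20)/(X - 257) = (1/20 + g)/(-257 + X))
1/(B(748, 997/270) - 864477) = 1/((1/20 + 997/270)/(-257 + 748) - 864477) = 1/((1/20 + 997*(1/270))/491 - 864477) = 1/((1/20 + 997/270)/491 - 864477) = 1/((1/491)*(2021/540) - 864477) = 1/(2021/265140 - 864477) = 1/(-229207429759/265140) = -265140/229207429759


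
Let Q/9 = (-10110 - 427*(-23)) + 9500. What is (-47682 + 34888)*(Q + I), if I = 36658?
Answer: -1529612258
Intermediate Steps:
Q = 82899 (Q = 9*((-10110 - 427*(-23)) + 9500) = 9*((-10110 + 9821) + 9500) = 9*(-289 + 9500) = 9*9211 = 82899)
(-47682 + 34888)*(Q + I) = (-47682 + 34888)*(82899 + 36658) = -12794*119557 = -1529612258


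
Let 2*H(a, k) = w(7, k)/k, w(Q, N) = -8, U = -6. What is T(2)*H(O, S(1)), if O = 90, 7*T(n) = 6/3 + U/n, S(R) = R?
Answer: 4/7 ≈ 0.57143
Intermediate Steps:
T(n) = 2/7 - 6/(7*n) (T(n) = (6/3 - 6/n)/7 = (6*(1/3) - 6/n)/7 = (2 - 6/n)/7 = 2/7 - 6/(7*n))
H(a, k) = -4/k (H(a, k) = (-8/k)/2 = -4/k)
T(2)*H(O, S(1)) = ((2/7)*(-3 + 2)/2)*(-4/1) = ((2/7)*(1/2)*(-1))*(-4*1) = -1/7*(-4) = 4/7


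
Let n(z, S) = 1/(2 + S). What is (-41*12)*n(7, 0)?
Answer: -246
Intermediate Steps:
(-41*12)*n(7, 0) = (-41*12)/(2 + 0) = -492/2 = -492*½ = -246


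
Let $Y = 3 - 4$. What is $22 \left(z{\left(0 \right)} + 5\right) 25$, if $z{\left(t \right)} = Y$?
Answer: $2200$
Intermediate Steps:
$Y = -1$
$z{\left(t \right)} = -1$
$22 \left(z{\left(0 \right)} + 5\right) 25 = 22 \left(-1 + 5\right) 25 = 22 \cdot 4 \cdot 25 = 88 \cdot 25 = 2200$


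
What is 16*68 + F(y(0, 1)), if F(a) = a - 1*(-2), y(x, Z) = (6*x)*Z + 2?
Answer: 1092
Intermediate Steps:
y(x, Z) = 2 + 6*Z*x (y(x, Z) = 6*Z*x + 2 = 2 + 6*Z*x)
F(a) = 2 + a (F(a) = a + 2 = 2 + a)
16*68 + F(y(0, 1)) = 16*68 + (2 + (2 + 6*1*0)) = 1088 + (2 + (2 + 0)) = 1088 + (2 + 2) = 1088 + 4 = 1092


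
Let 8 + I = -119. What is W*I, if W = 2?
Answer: -254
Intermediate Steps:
I = -127 (I = -8 - 119 = -127)
W*I = 2*(-127) = -254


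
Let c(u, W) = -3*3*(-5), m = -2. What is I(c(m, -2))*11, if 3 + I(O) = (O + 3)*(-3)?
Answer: -1617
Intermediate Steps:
c(u, W) = 45 (c(u, W) = -9*(-5) = 45)
I(O) = -12 - 3*O (I(O) = -3 + (O + 3)*(-3) = -3 + (3 + O)*(-3) = -3 + (-9 - 3*O) = -12 - 3*O)
I(c(m, -2))*11 = (-12 - 3*45)*11 = (-12 - 135)*11 = -147*11 = -1617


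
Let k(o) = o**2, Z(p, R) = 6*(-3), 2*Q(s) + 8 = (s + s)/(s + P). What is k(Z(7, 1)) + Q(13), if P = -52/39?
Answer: 11239/35 ≈ 321.11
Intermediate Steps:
P = -4/3 (P = -52*1/39 = -4/3 ≈ -1.3333)
Q(s) = -4 + s/(-4/3 + s) (Q(s) = -4 + ((s + s)/(s - 4/3))/2 = -4 + ((2*s)/(-4/3 + s))/2 = -4 + (2*s/(-4/3 + s))/2 = -4 + s/(-4/3 + s))
Z(p, R) = -18
k(Z(7, 1)) + Q(13) = (-18)**2 + (16 - 9*13)/(-4 + 3*13) = 324 + (16 - 117)/(-4 + 39) = 324 - 101/35 = 11239/35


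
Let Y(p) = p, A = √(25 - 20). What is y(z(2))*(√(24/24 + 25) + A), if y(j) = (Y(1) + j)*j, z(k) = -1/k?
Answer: -√5/4 - √26/4 ≈ -1.8338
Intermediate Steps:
A = √5 ≈ 2.2361
y(j) = j*(1 + j) (y(j) = (1 + j)*j = j*(1 + j))
y(z(2))*(√(24/24 + 25) + A) = ((-1/2)*(1 - 1/2))*(√(24/24 + 25) + √5) = ((-1*½)*(1 - 1*½))*(√(24*(1/24) + 25) + √5) = (-(1 - ½)/2)*(√(1 + 25) + √5) = (-½*½)*(√26 + √5) = -(√5 + √26)/4 = -√5/4 - √26/4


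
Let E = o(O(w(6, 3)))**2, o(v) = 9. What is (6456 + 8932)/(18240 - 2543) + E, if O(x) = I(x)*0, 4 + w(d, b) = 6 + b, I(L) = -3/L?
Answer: 1286845/15697 ≈ 81.980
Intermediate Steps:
w(d, b) = 2 + b (w(d, b) = -4 + (6 + b) = 2 + b)
O(x) = 0 (O(x) = -3/x*0 = 0)
E = 81 (E = 9**2 = 81)
(6456 + 8932)/(18240 - 2543) + E = (6456 + 8932)/(18240 - 2543) + 81 = 15388/15697 + 81 = 1286845/15697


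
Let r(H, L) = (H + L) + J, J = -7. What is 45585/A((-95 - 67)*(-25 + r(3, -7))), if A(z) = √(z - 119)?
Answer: 45585*√5713/5713 ≈ 603.10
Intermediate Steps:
r(H, L) = -7 + H + L (r(H, L) = (H + L) - 7 = -7 + H + L)
A(z) = √(-119 + z)
45585/A((-95 - 67)*(-25 + r(3, -7))) = 45585/(√(-119 + (-95 - 67)*(-25 + (-7 + 3 - 7)))) = 45585/(√(-119 - 162*(-25 - 11))) = 45585/(√(-119 - 162*(-36))) = 45585/(√(-119 + 5832)) = 45585/(√5713) = 45585*(√5713/5713) = 45585*√5713/5713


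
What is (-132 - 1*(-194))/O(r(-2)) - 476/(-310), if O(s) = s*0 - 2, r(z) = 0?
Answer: -4567/155 ≈ -29.465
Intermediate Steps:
O(s) = -2 (O(s) = 0 - 2 = -2)
(-132 - 1*(-194))/O(r(-2)) - 476/(-310) = (-132 - 1*(-194))/(-2) - 476/(-310) = (-132 + 194)*(-½) - 476*(-1/310) = 62*(-½) + 238/155 = -31 + 238/155 = -4567/155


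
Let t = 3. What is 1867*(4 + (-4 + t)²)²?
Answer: 46675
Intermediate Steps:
1867*(4 + (-4 + t)²)² = 1867*(4 + (-4 + 3)²)² = 1867*(4 + (-1)²)² = 1867*(4 + 1)² = 1867*5² = 1867*25 = 46675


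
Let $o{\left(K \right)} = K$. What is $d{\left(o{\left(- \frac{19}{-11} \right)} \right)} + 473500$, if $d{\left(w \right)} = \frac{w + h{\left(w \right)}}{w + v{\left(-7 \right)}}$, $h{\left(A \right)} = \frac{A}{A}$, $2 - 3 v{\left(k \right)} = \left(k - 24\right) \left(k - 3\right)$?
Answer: $\frac{1577228410}{3331} \approx 4.735 \cdot 10^{5}$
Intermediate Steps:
$v{\left(k \right)} = \frac{2}{3} - \frac{\left(-24 + k\right) \left(-3 + k\right)}{3}$ ($v{\left(k \right)} = \frac{2}{3} - \frac{\left(k - 24\right) \left(k - 3\right)}{3} = \frac{2}{3} - \frac{\left(-24 + k\right) \left(-3 + k\right)}{3}$)
$h{\left(A \right)} = 1$
$d{\left(w \right)} = \frac{1 + w}{- \frac{308}{3} + w}$ ($d{\left(w \right)} = \frac{w + 1}{w - \left(\frac{259}{3} + \frac{49}{3}\right)} = \frac{1 + w}{w - \frac{308}{3}} = \frac{1 + w}{- \frac{308}{3} + w}$)
$d{\left(o{\left(- \frac{19}{-11} \right)} \right)} + 473500 = \frac{3 \left(1 - \frac{19}{-11}\right)}{-308 + 3 \left(- \frac{19}{-11}\right)} + 473500 = \frac{3 \left(1 - - \frac{19}{11}\right)}{-308 + 3 \left(\left(-19\right) \left(- \frac{1}{11}\right)\right)} + 473500 = \frac{3 \left(1 + \frac{19}{11}\right)}{-308 + 3 \cdot \frac{19}{11}} + 473500 = 3 \frac{1}{-308 + \frac{57}{11}} \cdot \frac{30}{11} + 473500 = 3 \frac{1}{- \frac{3331}{11}} \cdot \frac{30}{11} + 473500 = 3 \left(- \frac{11}{3331}\right) \frac{30}{11} + 473500 = - \frac{90}{3331} + 473500 = \frac{1577228410}{3331}$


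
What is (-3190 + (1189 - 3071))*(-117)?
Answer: 593424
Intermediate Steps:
(-3190 + (1189 - 3071))*(-117) = (-3190 - 1882)*(-117) = -5072*(-117) = 593424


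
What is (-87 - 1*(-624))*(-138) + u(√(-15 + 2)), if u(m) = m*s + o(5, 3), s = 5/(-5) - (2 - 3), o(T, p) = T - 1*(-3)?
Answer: -74098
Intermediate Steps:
o(T, p) = 3 + T (o(T, p) = T + 3 = 3 + T)
s = 0 (s = 5*(-⅕) - 1*(-1) = -1 + 1 = 0)
u(m) = 8 (u(m) = m*0 + (3 + 5) = 0 + 8 = 8)
(-87 - 1*(-624))*(-138) + u(√(-15 + 2)) = (-87 - 1*(-624))*(-138) + 8 = (-87 + 624)*(-138) + 8 = 537*(-138) + 8 = -74106 + 8 = -74098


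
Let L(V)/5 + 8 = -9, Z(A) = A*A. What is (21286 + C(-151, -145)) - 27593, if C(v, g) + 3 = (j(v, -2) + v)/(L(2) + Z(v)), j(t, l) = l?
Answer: -15926457/2524 ≈ -6310.0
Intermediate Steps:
Z(A) = A²
L(V) = -85 (L(V) = -40 + 5*(-9) = -40 - 45 = -85)
C(v, g) = -3 + (-2 + v)/(-85 + v²)
(21286 + C(-151, -145)) - 27593 = (21286 + (253 - 151 - 3*(-151)²)/(-85 + (-151)²)) - 27593 = (21286 + (253 - 151 - 3*22801)/(-85 + 22801)) - 27593 = (21286 + (253 - 151 - 68403)/22716) - 27593 = (21286 + (1/22716)*(-68301)) - 27593 = (21286 - 7589/2524) - 27593 = 53718275/2524 - 27593 = -15926457/2524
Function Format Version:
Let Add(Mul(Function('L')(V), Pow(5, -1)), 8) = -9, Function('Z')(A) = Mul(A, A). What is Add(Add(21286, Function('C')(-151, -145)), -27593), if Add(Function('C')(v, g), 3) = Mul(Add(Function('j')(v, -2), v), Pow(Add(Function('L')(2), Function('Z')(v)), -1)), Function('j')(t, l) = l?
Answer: Rational(-15926457, 2524) ≈ -6310.0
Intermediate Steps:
Function('Z')(A) = Pow(A, 2)
Function('L')(V) = -85 (Function('L')(V) = Add(-40, Mul(5, -9)) = Add(-40, -45) = -85)
Function('C')(v, g) = Add(-3, Mul(Pow(Add(-85, Pow(v, 2)), -1), Add(-2, v))) (Function('C')(v, g) = Add(-3, Mul(Add(-2, v), Pow(Add(-85, Pow(v, 2)), -1))) = Add(-3, Mul(Pow(Add(-85, Pow(v, 2)), -1), Add(-2, v))))
Add(Add(21286, Function('C')(-151, -145)), -27593) = Add(Add(21286, Mul(Pow(Add(-85, Pow(-151, 2)), -1), Add(253, -151, Mul(-3, Pow(-151, 2))))), -27593) = Add(Add(21286, Mul(Pow(Add(-85, 22801), -1), Add(253, -151, Mul(-3, 22801)))), -27593) = Add(Add(21286, Mul(Pow(22716, -1), Add(253, -151, -68403))), -27593) = Add(Add(21286, Mul(Rational(1, 22716), -68301)), -27593) = Add(Add(21286, Rational(-7589, 2524)), -27593) = Add(Rational(53718275, 2524), -27593) = Rational(-15926457, 2524)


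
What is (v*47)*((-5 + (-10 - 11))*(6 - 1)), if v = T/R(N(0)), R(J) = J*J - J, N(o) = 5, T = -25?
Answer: 15275/2 ≈ 7637.5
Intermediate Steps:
R(J) = J**2 - J
v = -5/4 (v = -25*1/(5*(-1 + 5)) = -25/(5*4) = -25/20 = -25*1/20 = -5/4 ≈ -1.2500)
(v*47)*((-5 + (-10 - 11))*(6 - 1)) = (-5/4*47)*((-5 + (-10 - 11))*(6 - 1)) = -235*(-5 - 21)*5/4 = -(-3055)*5/2 = -235/4*(-130) = 15275/2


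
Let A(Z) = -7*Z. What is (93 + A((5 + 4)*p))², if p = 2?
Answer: 1089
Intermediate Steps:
A(Z) = -7*Z
(93 + A((5 + 4)*p))² = (93 - 7*(5 + 4)*2)² = (93 - 63*2)² = (93 - 7*18)² = (93 - 126)² = (-33)² = 1089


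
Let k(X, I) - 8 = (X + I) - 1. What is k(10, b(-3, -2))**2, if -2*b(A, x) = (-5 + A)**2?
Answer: 225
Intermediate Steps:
b(A, x) = -(-5 + A)**2/2
k(X, I) = 7 + I + X (k(X, I) = 8 + ((X + I) - 1) = 8 + ((I + X) - 1) = 8 + (-1 + I + X) = 7 + I + X)
k(10, b(-3, -2))**2 = (7 - (-5 - 3)**2/2 + 10)**2 = (7 - 1/2*(-8)**2 + 10)**2 = (7 - 1/2*64 + 10)**2 = (7 - 32 + 10)**2 = (-15)**2 = 225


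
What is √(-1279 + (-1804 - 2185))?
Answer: 2*I*√1317 ≈ 72.581*I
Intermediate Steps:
√(-1279 + (-1804 - 2185)) = √(-1279 - 3989) = √(-5268) = 2*I*√1317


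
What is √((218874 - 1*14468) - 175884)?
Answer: √28522 ≈ 168.88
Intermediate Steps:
√((218874 - 1*14468) - 175884) = √((218874 - 14468) - 175884) = √(204406 - 175884) = √28522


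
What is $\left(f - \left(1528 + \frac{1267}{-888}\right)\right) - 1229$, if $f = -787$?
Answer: $- \frac{3145805}{888} \approx -3542.6$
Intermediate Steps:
$\left(f - \left(1528 + \frac{1267}{-888}\right)\right) - 1229 = \left(-787 - \left(1528 + \frac{1267}{-888}\right)\right) - 1229 = \left(-787 - \frac{1355597}{888}\right) - 1229 = - \frac{2054453}{888} - 1229 = - \frac{3145805}{888}$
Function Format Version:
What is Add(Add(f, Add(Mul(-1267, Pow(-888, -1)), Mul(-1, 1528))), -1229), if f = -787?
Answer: Rational(-3145805, 888) ≈ -3542.6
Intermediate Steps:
Add(Add(f, Add(Mul(-1267, Pow(-888, -1)), Mul(-1, 1528))), -1229) = Add(Add(-787, Add(Mul(-1267, Pow(-888, -1)), Mul(-1, 1528))), -1229) = Add(Add(-787, Add(Mul(-1267, Rational(-1, 888)), -1528)), -1229) = Add(Add(-787, Add(Rational(1267, 888), -1528)), -1229) = Add(Add(-787, Rational(-1355597, 888)), -1229) = Add(Rational(-2054453, 888), -1229) = Rational(-3145805, 888)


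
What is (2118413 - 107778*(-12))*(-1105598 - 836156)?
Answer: -6624777267746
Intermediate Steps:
(2118413 - 107778*(-12))*(-1105598 - 836156) = (2118413 + 1293336)*(-1941754) = 3411749*(-1941754) = -6624777267746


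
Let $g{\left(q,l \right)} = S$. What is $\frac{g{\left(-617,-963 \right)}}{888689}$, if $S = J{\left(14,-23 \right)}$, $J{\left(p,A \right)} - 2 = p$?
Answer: $\frac{16}{888689} \approx 1.8004 \cdot 10^{-5}$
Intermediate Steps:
$J{\left(p,A \right)} = 2 + p$
$S = 16$ ($S = 2 + 14 = 16$)
$g{\left(q,l \right)} = 16$
$\frac{g{\left(-617,-963 \right)}}{888689} = \frac{16}{888689}$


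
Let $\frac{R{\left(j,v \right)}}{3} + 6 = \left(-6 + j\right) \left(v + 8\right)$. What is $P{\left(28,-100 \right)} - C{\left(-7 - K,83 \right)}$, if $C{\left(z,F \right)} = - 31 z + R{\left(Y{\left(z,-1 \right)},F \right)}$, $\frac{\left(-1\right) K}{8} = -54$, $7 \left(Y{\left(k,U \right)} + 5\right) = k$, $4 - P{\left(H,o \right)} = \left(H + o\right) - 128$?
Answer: $6737$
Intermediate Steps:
$P{\left(H,o \right)} = 132 - H - o$ ($P{\left(H,o \right)} = 4 - \left(\left(H + o\right) - 128\right) = 4 - \left(-128 + H + o\right) = 132 - H - o$)
$Y{\left(k,U \right)} = -5 + \frac{k}{7}$
$K = 432$ ($K = \left(-8\right) \left(-54\right) = 432$)
$R{\left(j,v \right)} = -18 + 3 \left(-6 + j\right) \left(8 + v\right)$ ($R{\left(j,v \right)} = -18 + 3 \left(-6 + j\right) \left(v + 8\right) = -18 + 3 \left(-6 + j\right) \left(8 + v\right)$)
$C{\left(z,F \right)} = -282 - 18 F - \frac{193 z}{7} + 3 F \left(-5 + \frac{z}{7}\right)$ ($C{\left(z,F \right)} = - 31 z + \left(-162 - 18 F + 24 \left(-5 + \frac{z}{7}\right) + 3 \left(-5 + \frac{z}{7}\right) F\right) = - 31 z + \left(-162 - 18 F + \left(-120 + \frac{24 z}{7}\right) + 3 F \left(-5 + \frac{z}{7}\right)\right) = - 31 z + \left(-282 - 18 F + \frac{24 z}{7} + 3 F \left(-5 + \frac{z}{7}\right)\right) = -282 - 18 F - \frac{193 z}{7} + 3 F \left(-5 + \frac{z}{7}\right)$)
$P{\left(28,-100 \right)} - C{\left(-7 - K,83 \right)} = \left(132 - 28 - -100\right) - \left(-282 - 2739 - \frac{193 \left(-7 - 432\right)}{7} + \frac{3}{7} \cdot 83 \left(-7 - 432\right)\right) = \left(132 - 28 + 100\right) - \left(-282 - 2739 - \frac{193 \left(-7 - 432\right)}{7} + \frac{3}{7} \cdot 83 \left(-7 - 432\right)\right) = 204 - \left(-282 - 2739 - - \frac{84727}{7} + \frac{3}{7} \cdot 83 \left(-439\right)\right) = 204 - \left(-282 - 2739 + \frac{84727}{7} - \frac{109311}{7}\right) = 204 - -6533 = 204 + 6533 = 6737$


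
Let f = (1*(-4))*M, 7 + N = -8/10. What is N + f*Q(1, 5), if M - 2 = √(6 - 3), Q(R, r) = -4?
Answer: 121/5 + 16*√3 ≈ 51.913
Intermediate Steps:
M = 2 + √3 (M = 2 + √(6 - 3) = 2 + √3 ≈ 3.7321)
N = -39/5 (N = -7 - 8/10 = -7 - 8*⅒ = -7 - ⅘ = -39/5 ≈ -7.8000)
f = -8 - 4*√3 (f = (1*(-4))*(2 + √3) = -4*(2 + √3) = -8 - 4*√3 ≈ -14.928)
N + f*Q(1, 5) = -39/5 + (-8 - 4*√3)*(-4) = -39/5 + (32 + 16*√3) = 121/5 + 16*√3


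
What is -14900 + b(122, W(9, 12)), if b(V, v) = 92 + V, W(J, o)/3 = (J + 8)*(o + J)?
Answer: -14686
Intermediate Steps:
W(J, o) = 3*(8 + J)*(J + o) (W(J, o) = 3*((J + 8)*(o + J)) = 3*((8 + J)*(J + o)) = 3*(8 + J)*(J + o))
-14900 + b(122, W(9, 12)) = -14900 + (92 + 122) = -14900 + 214 = -14686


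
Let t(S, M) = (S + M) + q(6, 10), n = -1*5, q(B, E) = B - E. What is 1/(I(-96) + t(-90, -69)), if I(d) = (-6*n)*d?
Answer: -1/3043 ≈ -0.00032862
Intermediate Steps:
n = -5
t(S, M) = -4 + M + S (t(S, M) = (S + M) + (6 - 1*10) = (M + S) + (6 - 10) = (M + S) - 4 = -4 + M + S)
I(d) = 30*d (I(d) = (-6*(-5))*d = 30*d)
1/(I(-96) + t(-90, -69)) = 1/(30*(-96) + (-4 - 69 - 90)) = 1/(-2880 - 163) = 1/(-3043) = -1/3043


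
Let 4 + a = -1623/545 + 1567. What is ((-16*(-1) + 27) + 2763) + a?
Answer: 2379482/545 ≈ 4366.0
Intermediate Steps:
a = 850212/545 (a = -4 + (-1623/545 + 1567) = -4 + 852392/545 = 850212/545 ≈ 1560.0)
((-16*(-1) + 27) + 2763) + a = ((-16*(-1) + 27) + 2763) + 850212/545 = ((16 + 27) + 2763) + 850212/545 = (43 + 2763) + 850212/545 = 2806 + 850212/545 = 2379482/545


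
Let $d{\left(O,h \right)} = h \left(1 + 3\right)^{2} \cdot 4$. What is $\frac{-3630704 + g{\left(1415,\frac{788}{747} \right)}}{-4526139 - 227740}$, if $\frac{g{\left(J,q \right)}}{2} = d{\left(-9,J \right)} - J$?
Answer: $\frac{3452414}{4753879} \approx 0.72623$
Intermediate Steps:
$d{\left(O,h \right)} = 64 h$ ($d{\left(O,h \right)} = h 4^{2} \cdot 4 = h 16 \cdot 4 = 16 h 4 = 64 h$)
$g{\left(J,q \right)} = 126 J$ ($g{\left(J,q \right)} = 2 \left(64 J - J\right) = 2 \cdot 63 J = 126 J$)
$\frac{-3630704 + g{\left(1415,\frac{788}{747} \right)}}{-4526139 - 227740} = \frac{-3630704 + 126 \cdot 1415}{-4526139 - 227740} = \frac{-3630704 + 178290}{-4753879} = \left(-3452414\right) \left(- \frac{1}{4753879}\right) = \frac{3452414}{4753879}$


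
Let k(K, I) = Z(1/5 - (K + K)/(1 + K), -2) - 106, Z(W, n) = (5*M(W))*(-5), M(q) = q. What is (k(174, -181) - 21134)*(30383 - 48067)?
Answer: 2623722028/7 ≈ 3.7482e+8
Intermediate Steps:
Z(W, n) = -25*W (Z(W, n) = (5*W)*(-5) = -25*W)
k(K, I) = -111 + 50*K/(1 + K) (k(K, I) = -25*(1/5 - (K + K)/(1 + K)) - 106 = -25*(⅕ - 2*K/(1 + K)) - 106 = (-5 + 50*K/(1 + K)) - 106 = -111 + 50*K/(1 + K))
(k(174, -181) - 21134)*(30383 - 48067) = ((-111 - 61*174)/(1 + 174) - 21134)*(30383 - 48067) = ((-111 - 10614)/175 - 21134)*(-17684) = ((1/175)*(-10725) - 21134)*(-17684) = (-429/7 - 21134)*(-17684) = -148367/7*(-17684) = 2623722028/7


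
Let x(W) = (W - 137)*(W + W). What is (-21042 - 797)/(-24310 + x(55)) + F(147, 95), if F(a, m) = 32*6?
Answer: 6421199/33330 ≈ 192.66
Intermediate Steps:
F(a, m) = 192
x(W) = 2*W*(-137 + W) (x(W) = (-137 + W)*(2*W) = 2*W*(-137 + W))
(-21042 - 797)/(-24310 + x(55)) + F(147, 95) = (-21042 - 797)/(-24310 + 2*55*(-137 + 55)) + 192 = -21839/(-24310 + 2*55*(-82)) + 192 = -21839/(-24310 - 9020) + 192 = -21839/(-33330) + 192 = -21839*(-1/33330) + 192 = 21839/33330 + 192 = 6421199/33330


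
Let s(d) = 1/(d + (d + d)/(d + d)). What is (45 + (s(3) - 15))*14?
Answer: 847/2 ≈ 423.50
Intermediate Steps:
s(d) = 1/(1 + d) (s(d) = 1/(d + (2*d)/((2*d))) = 1/(d + (2*d)*(1/(2*d))) = 1/(d + 1) = 1/(1 + d))
(45 + (s(3) - 15))*14 = (45 + (1/(1 + 3) - 15))*14 = (45 + (1/4 - 15))*14 = (45 - 59/4)*14 = (121/4)*14 = 847/2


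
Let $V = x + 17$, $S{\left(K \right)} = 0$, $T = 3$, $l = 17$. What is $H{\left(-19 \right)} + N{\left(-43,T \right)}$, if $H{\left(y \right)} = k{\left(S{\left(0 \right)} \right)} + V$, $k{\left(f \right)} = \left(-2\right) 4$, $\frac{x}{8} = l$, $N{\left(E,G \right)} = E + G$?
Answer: $105$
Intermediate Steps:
$x = 136$ ($x = 8 \cdot 17 = 136$)
$k{\left(f \right)} = -8$
$V = 153$ ($V = 136 + 17 = 153$)
$H{\left(y \right)} = 145$ ($H{\left(y \right)} = -8 + 153 = 145$)
$H{\left(-19 \right)} + N{\left(-43,T \right)} = 145 + \left(-43 + 3\right) = 145 - 40 = 105$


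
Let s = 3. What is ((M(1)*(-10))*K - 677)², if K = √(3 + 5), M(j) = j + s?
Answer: 471129 + 108320*√2 ≈ 6.2432e+5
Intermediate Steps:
M(j) = 3 + j (M(j) = j + 3 = 3 + j)
K = 2*√2 (K = √8 = 2*√2 ≈ 2.8284)
((M(1)*(-10))*K - 677)² = (((3 + 1)*(-10))*(2*√2) - 677)² = ((4*(-10))*(2*√2) - 677)² = (-80*√2 - 677)² = (-677 - 80*√2)²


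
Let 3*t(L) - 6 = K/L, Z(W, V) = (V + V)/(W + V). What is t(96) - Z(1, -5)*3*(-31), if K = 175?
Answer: 67711/288 ≈ 235.11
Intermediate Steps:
Z(W, V) = 2*V/(V + W) (Z(W, V) = (2*V)/(V + W) = 2*V/(V + W))
t(L) = 2 + 175/(3*L) (t(L) = 2 + (175/L)/3 = 2 + 175/(3*L))
t(96) - Z(1, -5)*3*(-31) = (2 + (175/3)/96) - (2*(-5)/(-5 + 1))*3*(-31) = (2 + (175/3)*(1/96)) - (2*(-5)/(-4))*3*(-31) = (2 + 175/288) - (2*(-5)*(-1/4))*3*(-31) = 751/288 - (5/2)*3*(-31) = 751/288 - 15*(-31)/2 = 751/288 - 1*(-465/2) = 751/288 + 465/2 = 67711/288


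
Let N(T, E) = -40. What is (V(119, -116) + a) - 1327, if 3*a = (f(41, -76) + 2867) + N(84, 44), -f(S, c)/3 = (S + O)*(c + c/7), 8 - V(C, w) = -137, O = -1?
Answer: 67927/21 ≈ 3234.6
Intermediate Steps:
V(C, w) = 145 (V(C, w) = 8 - 1*(-137) = 8 + 137 = 145)
f(S, c) = -24*c*(-1 + S)/7 (f(S, c) = -3*(S - 1)*(c + c/7) = -3*(-1 + S)*(c + c*(1/7)) = -3*(-1 + S)*(c + c/7) = -3*(-1 + S)*8*c/7 = -24*c*(-1 + S)/7)
a = 92749/21 (a = (((24/7)*(-76)*(1 - 1*41) + 2867) - 40)/3 = (((24/7)*(-76)*(1 - 41) + 2867) - 40)/3 = (((24/7)*(-76)*(-40) + 2867) - 40)/3 = ((72960/7 + 2867) - 40)/3 = (93029/7 - 40)/3 = (1/3)*(92749/7) = 92749/21 ≈ 4416.6)
(V(119, -116) + a) - 1327 = (145 + 92749/21) - 1327 = 95794/21 - 1327 = 67927/21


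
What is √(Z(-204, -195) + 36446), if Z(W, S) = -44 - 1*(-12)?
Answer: 51*√14 ≈ 190.82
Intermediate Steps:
Z(W, S) = -32 (Z(W, S) = -44 + 12 = -32)
√(Z(-204, -195) + 36446) = √(-32 + 36446) = √36414 = 51*√14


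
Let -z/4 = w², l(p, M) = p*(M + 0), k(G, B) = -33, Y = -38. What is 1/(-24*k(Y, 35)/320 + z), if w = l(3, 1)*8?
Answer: -40/92061 ≈ -0.00043449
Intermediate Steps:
l(p, M) = M*p (l(p, M) = p*M = M*p)
w = 24 (w = (1*3)*8 = 3*8 = 24)
z = -2304 (z = -4*24² = -4*576 = -2304)
1/(-24*k(Y, 35)/320 + z) = 1/(-(-792)/320 - 2304) = 1/(-24*(-33/320) - 2304) = 1/(99/40 - 2304) = 1/(-92061/40) = -40/92061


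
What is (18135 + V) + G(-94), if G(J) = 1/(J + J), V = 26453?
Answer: 8382543/188 ≈ 44588.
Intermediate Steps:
G(J) = 1/(2*J)
(18135 + V) + G(-94) = (18135 + 26453) + (½)/(-94) = 44588 + (½)*(-1/94) = 44588 - 1/188 = 8382543/188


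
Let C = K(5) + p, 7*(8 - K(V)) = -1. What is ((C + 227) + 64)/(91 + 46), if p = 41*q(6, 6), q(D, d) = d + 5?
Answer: 5251/959 ≈ 5.4755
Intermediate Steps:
K(V) = 57/7 (K(V) = 8 - ⅐*(-1) = 8 + ⅐ = 57/7)
q(D, d) = 5 + d
p = 451 (p = 41*(5 + 6) = 41*11 = 451)
C = 3214/7 (C = 57/7 + 451 = 3214/7 ≈ 459.14)
((C + 227) + 64)/(91 + 46) = ((3214/7 + 227) + 64)/(91 + 46) = (4803/7 + 64)/137 = (5251/7)*(1/137) = 5251/959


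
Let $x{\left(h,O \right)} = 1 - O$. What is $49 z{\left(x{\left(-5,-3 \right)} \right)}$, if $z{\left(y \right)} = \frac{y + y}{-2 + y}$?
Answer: $196$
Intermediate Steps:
$z{\left(y \right)} = \frac{2 y}{-2 + y}$
$49 z{\left(x{\left(-5,-3 \right)} \right)} = 49 \frac{2 \left(1 - -3\right)}{-2 + \left(1 - -3\right)} = 49 \frac{2 \left(1 + 3\right)}{-2 + \left(1 + 3\right)} = 49 \cdot 2 \cdot 4 \frac{1}{-2 + 4} = 49 \cdot 2 \cdot 4 \cdot \frac{1}{2} = 49 \cdot 4 = 196$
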